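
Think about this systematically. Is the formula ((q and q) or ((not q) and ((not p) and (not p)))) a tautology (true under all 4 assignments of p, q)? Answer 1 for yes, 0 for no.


Check all 4 assignments:
p=0, q=0: 1
p=0, q=1: 1
p=1, q=0: 0
p=1, q=1: 1
Satisfying count = 3/4.
Tautology iff count = 4: no.

0


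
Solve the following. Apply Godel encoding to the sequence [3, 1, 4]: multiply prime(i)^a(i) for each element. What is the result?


Encode each element as an exponent of the corresponding prime:
  2^3 = 8
  3^1 = 3
  5^4 = 625
Product = 8 * 3 * 625 = 15000

15000


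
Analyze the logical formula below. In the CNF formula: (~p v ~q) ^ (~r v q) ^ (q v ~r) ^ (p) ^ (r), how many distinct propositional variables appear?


Identify each variable that appears in the formula.
Variables found: p, q, r
Count = 3

3


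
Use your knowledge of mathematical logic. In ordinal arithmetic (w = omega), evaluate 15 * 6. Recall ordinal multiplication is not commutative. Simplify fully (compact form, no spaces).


Compute 15 * 6.
Ordinal * is associative and left-distributive over +, but NOT commutative; for finite n>1, n*w = w but w*n stays w*n.
Both finite; ordinal * agrees with natural *: 15 * 6 = 90.
Result = 90

90


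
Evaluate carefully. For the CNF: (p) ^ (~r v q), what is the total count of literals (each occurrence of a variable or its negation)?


Counting literals in each clause:
Clause 1: 1 literal(s)
Clause 2: 2 literal(s)
Total = 3

3


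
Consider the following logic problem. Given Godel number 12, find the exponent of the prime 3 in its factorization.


Factorize 12 by dividing by 3 repeatedly.
Division steps: 3 divides 12 exactly 1 time(s).
Exponent of 3 = 1

1


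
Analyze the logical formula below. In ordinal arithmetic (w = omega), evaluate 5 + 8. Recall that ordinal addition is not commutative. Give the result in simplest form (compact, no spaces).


Compute 5 + 8.
Ordinal + is associative but NOT commutative; for finite n>0, n + w = w but w + n stays w+n.
Both operands finite; ordinal + agrees with natural +: 5 + 8 = 13.
Result = 13

13


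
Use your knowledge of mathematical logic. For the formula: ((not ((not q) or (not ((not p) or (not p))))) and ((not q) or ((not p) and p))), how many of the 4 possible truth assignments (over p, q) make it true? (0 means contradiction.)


Check all 4 assignments:
p=0, q=0: 0
p=0, q=1: 0
p=1, q=0: 0
p=1, q=1: 0
Count of True = 0

0


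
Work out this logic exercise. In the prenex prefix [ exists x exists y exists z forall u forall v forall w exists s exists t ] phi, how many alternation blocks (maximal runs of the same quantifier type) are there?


Quantifier-type sequence: E E E A A A E E  (A=forall, E=exists)
Group into maximal same-type runs:
  Ex3 | Ax3 | Ex2
Number of blocks = 3

3


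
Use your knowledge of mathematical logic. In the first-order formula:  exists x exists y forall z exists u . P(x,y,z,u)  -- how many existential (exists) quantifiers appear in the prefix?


Quantifier prefix: exists x exists y forall z exists u
Mark each quantifier type:
  E E U E
Universal count = 1, Existential count = 3
Asked for existential (exists) quantifiers: 3

3


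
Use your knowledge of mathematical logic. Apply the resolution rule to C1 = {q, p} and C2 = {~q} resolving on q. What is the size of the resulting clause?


Remove q from C1 and ~q from C2.
C1 remainder: {p}
C2 remainder: {}
Union (resolvent): {p}
Resolvent has 1 literal(s).

1


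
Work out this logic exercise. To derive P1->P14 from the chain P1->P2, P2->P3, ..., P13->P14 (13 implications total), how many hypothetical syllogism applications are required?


With 13 implications in a chain connecting 14 propositions:
P1->P2, P2->P3, ..., P13->P14
Steps needed = (number of implications) - 1 = 13 - 1 = 12

12


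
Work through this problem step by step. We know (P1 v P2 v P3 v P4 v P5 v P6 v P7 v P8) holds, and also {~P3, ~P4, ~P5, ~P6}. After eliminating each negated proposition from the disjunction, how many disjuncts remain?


Original disjuncts (8): P1, P2, P3, P4, P5, P6, P7, P8
Negated (eliminate): ~P3, ~P4, ~P5, ~P6
Remaining disjuncts: P1, P2, P7, P8
Count = 8 - 4 = 4

4


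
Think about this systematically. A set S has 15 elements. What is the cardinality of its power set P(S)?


The power set of a set with n elements has 2^n elements.
|P(S)| = 2^15 = 32768

32768


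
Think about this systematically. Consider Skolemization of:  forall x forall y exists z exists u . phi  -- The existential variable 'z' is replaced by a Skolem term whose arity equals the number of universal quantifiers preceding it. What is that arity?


Quantifier prefix: forall x forall y exists z exists u
'z' is existentially quantified at position 3.
Universal variables preceding it: x, y
Skolem function arity = 2

2


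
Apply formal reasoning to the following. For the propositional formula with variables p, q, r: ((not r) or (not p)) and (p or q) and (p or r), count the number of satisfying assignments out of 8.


Evaluate all 8 assignments for p, q, r:
p=0, q=0, r=0: 0
p=0, q=0, r=1: 0
p=0, q=1, r=0: 0
p=0, q=1, r=1: 1
p=1, q=0, r=0: 1
p=1, q=0, r=1: 0
p=1, q=1, r=0: 1
p=1, q=1, r=1: 0
Satisfying count = 3

3


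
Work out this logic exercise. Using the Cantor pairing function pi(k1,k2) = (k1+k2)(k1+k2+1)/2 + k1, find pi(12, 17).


k1 + k2 = 29
(k1+k2)(k1+k2+1)/2 = 29 * 30 / 2 = 435
pi = 435 + 12 = 447

447


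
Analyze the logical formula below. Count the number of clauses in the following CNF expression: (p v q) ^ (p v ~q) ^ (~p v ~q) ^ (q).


A CNF formula is a conjunction of clauses.
Clauses are separated by ^.
Counting the conjuncts: 4 clauses.

4


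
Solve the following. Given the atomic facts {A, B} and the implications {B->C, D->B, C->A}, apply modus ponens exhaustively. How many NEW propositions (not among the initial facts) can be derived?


Initial facts: {A, B}
Apply modus ponens to closure:
  B and B->C  =>  C
Final known: {A, B, C}
New propositions: {C}
Count = 1

1


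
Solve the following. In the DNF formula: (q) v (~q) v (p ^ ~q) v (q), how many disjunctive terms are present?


A DNF formula is a disjunction of terms (conjunctions).
Terms are separated by v.
Counting the disjuncts: 4 terms.

4


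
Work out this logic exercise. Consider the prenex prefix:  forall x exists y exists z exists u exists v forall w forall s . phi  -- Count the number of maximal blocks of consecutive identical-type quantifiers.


Quantifier-type sequence: A E E E E A A  (A=forall, E=exists)
Group into maximal same-type runs:
  Ax1 | Ex4 | Ax2
Number of blocks = 3

3


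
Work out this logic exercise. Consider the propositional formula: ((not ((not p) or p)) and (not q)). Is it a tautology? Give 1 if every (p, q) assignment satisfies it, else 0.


Check all 4 assignments:
p=0, q=0: 0
p=0, q=1: 0
p=1, q=0: 0
p=1, q=1: 0
Satisfying count = 0/4.
Tautology iff count = 4: no.

0


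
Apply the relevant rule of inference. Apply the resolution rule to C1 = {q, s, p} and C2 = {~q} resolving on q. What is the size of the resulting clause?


Remove q from C1 and ~q from C2.
C1 remainder: {s, p}
C2 remainder: {}
Union (resolvent): {p, s}
Resolvent has 2 literal(s).

2


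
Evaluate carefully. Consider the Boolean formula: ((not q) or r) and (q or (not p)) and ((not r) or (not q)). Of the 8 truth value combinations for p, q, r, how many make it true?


Evaluate all 8 assignments for p, q, r:
p=0, q=0, r=0: 1
p=0, q=0, r=1: 1
p=0, q=1, r=0: 0
p=0, q=1, r=1: 0
p=1, q=0, r=0: 0
p=1, q=0, r=1: 0
p=1, q=1, r=0: 0
p=1, q=1, r=1: 0
Satisfying count = 2

2


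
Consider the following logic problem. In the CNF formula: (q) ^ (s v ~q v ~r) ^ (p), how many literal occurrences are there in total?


Counting literals in each clause:
Clause 1: 1 literal(s)
Clause 2: 3 literal(s)
Clause 3: 1 literal(s)
Total = 5

5


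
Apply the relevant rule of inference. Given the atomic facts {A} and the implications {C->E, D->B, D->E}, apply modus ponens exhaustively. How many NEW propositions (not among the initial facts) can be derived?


Initial facts: {A}
Apply modus ponens to closure:
  (no implication fires)
Final known: {A}
New propositions: {(none)}
Count = 0

0


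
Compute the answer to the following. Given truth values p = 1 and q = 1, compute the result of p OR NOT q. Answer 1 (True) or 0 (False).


p = 1, q = 1
Operation: p OR NOT q
Evaluate: 1 OR NOT 1 = 1

1


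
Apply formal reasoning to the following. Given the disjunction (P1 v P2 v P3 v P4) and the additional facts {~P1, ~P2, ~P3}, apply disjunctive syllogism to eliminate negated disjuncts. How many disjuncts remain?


Original disjuncts (4): P1, P2, P3, P4
Negated (eliminate): ~P1, ~P2, ~P3
Remaining disjuncts: P4
Count = 4 - 3 = 1

1


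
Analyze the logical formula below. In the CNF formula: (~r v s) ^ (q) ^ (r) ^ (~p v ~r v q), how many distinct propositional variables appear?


Identify each variable that appears in the formula.
Variables found: p, q, r, s
Count = 4

4


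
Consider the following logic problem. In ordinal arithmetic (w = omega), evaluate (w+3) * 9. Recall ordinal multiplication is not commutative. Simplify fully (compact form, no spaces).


Compute (w+3) * 9.
Ordinal * is associative and left-distributive over +, but NOT commutative; for finite n>1, n*w = w but w*n stays w*n.
(w+3) * 9 = (w+3) repeated 9 times. Each intermediate +3 is absorbed by the following w; only the last survives: w*9+3.
Result = w*9+3

w*9+3


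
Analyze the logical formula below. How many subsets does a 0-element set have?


The power set of a set with n elements has 2^n elements.
|P(S)| = 2^0 = 1

1


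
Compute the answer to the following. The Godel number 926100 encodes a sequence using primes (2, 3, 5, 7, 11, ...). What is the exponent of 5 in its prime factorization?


Factorize 926100 by dividing by 5 repeatedly.
Division steps: 5 divides 926100 exactly 2 time(s).
Exponent of 5 = 2

2


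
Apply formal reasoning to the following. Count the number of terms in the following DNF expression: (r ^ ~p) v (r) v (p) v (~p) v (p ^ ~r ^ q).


A DNF formula is a disjunction of terms (conjunctions).
Terms are separated by v.
Counting the disjuncts: 5 terms.

5


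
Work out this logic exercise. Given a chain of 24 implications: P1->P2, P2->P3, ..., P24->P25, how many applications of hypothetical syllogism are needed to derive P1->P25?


With 24 implications in a chain connecting 25 propositions:
P1->P2, P2->P3, ..., P24->P25
Steps needed = (number of implications) - 1 = 24 - 1 = 23

23


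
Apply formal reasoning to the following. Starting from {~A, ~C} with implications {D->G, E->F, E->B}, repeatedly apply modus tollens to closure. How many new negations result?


Initial negated facts: {~A, ~C}
Apply modus tollens to closure:
  (no implication fires)
Final negated: {~A, ~C}
New negations: {(none)}
Count = 0

0


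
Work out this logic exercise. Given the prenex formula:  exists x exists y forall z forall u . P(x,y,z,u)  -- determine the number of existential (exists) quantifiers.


Quantifier prefix: exists x exists y forall z forall u
Mark each quantifier type:
  E E U U
Universal count = 2, Existential count = 2
Asked for existential (exists) quantifiers: 2

2


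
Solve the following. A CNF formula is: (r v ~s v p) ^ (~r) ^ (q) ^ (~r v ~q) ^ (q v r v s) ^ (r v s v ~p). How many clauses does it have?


A CNF formula is a conjunction of clauses.
Clauses are separated by ^.
Counting the conjuncts: 6 clauses.

6


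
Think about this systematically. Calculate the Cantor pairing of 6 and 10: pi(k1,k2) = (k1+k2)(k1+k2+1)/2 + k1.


k1 + k2 = 16
(k1+k2)(k1+k2+1)/2 = 16 * 17 / 2 = 136
pi = 136 + 6 = 142

142


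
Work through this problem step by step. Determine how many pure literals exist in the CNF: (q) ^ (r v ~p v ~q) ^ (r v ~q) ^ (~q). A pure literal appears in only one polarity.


Check each variable for pure literal status:
p: pure negative
q: mixed (not pure)
r: pure positive
Pure literal count = 2

2


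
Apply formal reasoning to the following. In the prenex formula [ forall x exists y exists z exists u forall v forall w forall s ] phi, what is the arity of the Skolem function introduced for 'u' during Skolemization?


Quantifier prefix: forall x exists y exists z exists u forall v forall w forall s
'u' is existentially quantified at position 4.
Universal variables preceding it: x
Skolem function arity = 1

1


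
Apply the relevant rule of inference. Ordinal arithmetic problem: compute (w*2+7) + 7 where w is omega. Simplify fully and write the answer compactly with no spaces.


Compute (w*2+7) + 7.
Ordinal + is associative but NOT commutative; for finite n>0, n + w = w but w + n stays w+n.
By associativity: (w*2+7) + 7 = w*2 + (7+7) = w*2+14.
Result = w*2+14

w*2+14


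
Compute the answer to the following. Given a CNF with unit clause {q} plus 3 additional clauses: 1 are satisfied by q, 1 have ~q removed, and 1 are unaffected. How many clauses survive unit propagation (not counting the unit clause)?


Satisfied (removed): 1
Shortened (remain): 1
Unchanged (remain): 1
Remaining = 1 + 1 = 2

2


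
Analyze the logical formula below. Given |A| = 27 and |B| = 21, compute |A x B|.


The Cartesian product A x B contains all ordered pairs (a, b).
|A x B| = |A| * |B| = 27 * 21 = 567

567


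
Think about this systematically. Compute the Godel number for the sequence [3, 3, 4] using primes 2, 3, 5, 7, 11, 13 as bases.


Encode each element as an exponent of the corresponding prime:
  2^3 = 8
  3^3 = 27
  5^4 = 625
Product = 8 * 27 * 625 = 135000

135000


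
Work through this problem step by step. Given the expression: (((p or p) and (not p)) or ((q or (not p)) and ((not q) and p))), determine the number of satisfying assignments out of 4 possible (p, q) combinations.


Check all 4 assignments:
p=0, q=0: 0
p=0, q=1: 0
p=1, q=0: 0
p=1, q=1: 0
Count of True = 0

0


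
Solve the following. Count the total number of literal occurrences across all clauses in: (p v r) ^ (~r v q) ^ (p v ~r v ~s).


Counting literals in each clause:
Clause 1: 2 literal(s)
Clause 2: 2 literal(s)
Clause 3: 3 literal(s)
Total = 7

7


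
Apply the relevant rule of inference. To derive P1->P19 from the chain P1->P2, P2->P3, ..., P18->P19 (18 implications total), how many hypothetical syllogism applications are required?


With 18 implications in a chain connecting 19 propositions:
P1->P2, P2->P3, ..., P18->P19
Steps needed = (number of implications) - 1 = 18 - 1 = 17

17


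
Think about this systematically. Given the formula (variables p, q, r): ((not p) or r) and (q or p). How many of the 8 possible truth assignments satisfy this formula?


Evaluate all 8 assignments for p, q, r:
p=0, q=0, r=0: 0
p=0, q=0, r=1: 0
p=0, q=1, r=0: 1
p=0, q=1, r=1: 1
p=1, q=0, r=0: 0
p=1, q=0, r=1: 1
p=1, q=1, r=0: 0
p=1, q=1, r=1: 1
Satisfying count = 4

4


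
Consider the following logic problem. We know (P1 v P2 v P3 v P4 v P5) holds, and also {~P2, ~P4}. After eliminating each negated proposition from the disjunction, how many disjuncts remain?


Original disjuncts (5): P1, P2, P3, P4, P5
Negated (eliminate): ~P2, ~P4
Remaining disjuncts: P1, P3, P5
Count = 5 - 2 = 3

3


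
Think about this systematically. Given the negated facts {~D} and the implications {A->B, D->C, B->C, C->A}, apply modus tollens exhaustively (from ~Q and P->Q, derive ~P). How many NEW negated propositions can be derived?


Initial negated facts: {~D}
Apply modus tollens to closure:
  (no implication fires)
Final negated: {~D}
New negations: {(none)}
Count = 0

0


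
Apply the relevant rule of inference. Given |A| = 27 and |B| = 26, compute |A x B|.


The Cartesian product A x B contains all ordered pairs (a, b).
|A x B| = |A| * |B| = 27 * 26 = 702

702


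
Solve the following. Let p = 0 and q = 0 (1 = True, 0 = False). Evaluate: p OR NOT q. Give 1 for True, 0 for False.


p = 0, q = 0
Operation: p OR NOT q
Evaluate: 0 OR NOT 0 = 1

1


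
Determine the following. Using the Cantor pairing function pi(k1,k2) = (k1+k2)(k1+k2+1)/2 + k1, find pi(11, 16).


k1 + k2 = 27
(k1+k2)(k1+k2+1)/2 = 27 * 28 / 2 = 378
pi = 378 + 11 = 389

389


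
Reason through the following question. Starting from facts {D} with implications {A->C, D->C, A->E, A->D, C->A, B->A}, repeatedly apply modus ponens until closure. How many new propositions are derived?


Initial facts: {D}
Apply modus ponens to closure:
  D and D->C  =>  C
  C and C->A  =>  A
  A and A->E  =>  E
Final known: {A, C, D, E}
New propositions: {A, C, E}
Count = 3

3


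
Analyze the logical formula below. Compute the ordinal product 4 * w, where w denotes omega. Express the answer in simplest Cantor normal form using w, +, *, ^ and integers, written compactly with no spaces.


Compute 4 * w.
Ordinal * is associative and left-distributive over +, but NOT commutative; for finite n>1, n*w = w but w*n stays w*n.
For finite n>0, n * w = sup{n*k : k<w} = w. So 4 * w = w.
Result = w

w


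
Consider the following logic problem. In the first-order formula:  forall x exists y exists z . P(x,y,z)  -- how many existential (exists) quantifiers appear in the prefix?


Quantifier prefix: forall x exists y exists z
Mark each quantifier type:
  U E E
Universal count = 1, Existential count = 2
Asked for existential (exists) quantifiers: 2

2


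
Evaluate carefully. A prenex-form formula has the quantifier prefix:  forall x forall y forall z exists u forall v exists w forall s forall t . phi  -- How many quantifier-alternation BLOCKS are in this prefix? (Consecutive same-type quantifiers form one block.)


Quantifier-type sequence: A A A E A E A A  (A=forall, E=exists)
Group into maximal same-type runs:
  Ax3 | Ex1 | Ax1 | Ex1 | Ax2
Number of blocks = 5

5


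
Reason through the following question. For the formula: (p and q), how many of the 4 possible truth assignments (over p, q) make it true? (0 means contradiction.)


Check all 4 assignments:
p=0, q=0: 0
p=0, q=1: 0
p=1, q=0: 0
p=1, q=1: 1
Count of True = 1

1


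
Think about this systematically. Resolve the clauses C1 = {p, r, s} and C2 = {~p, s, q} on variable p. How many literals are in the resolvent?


Remove p from C1 and ~p from C2.
C1 remainder: {r, s}
C2 remainder: {s, q}
Union (resolvent): {q, r, s}
Resolvent has 3 literal(s).

3


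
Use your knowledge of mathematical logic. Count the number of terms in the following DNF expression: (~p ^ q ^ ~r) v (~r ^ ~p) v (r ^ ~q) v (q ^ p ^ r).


A DNF formula is a disjunction of terms (conjunctions).
Terms are separated by v.
Counting the disjuncts: 4 terms.

4


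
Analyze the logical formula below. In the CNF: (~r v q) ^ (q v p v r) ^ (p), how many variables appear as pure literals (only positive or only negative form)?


Check each variable for pure literal status:
p: pure positive
q: pure positive
r: mixed (not pure)
Pure literal count = 2

2


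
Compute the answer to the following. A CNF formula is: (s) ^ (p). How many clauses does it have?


A CNF formula is a conjunction of clauses.
Clauses are separated by ^.
Counting the conjuncts: 2 clauses.

2


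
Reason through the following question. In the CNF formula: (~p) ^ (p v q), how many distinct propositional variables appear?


Identify each variable that appears in the formula.
Variables found: p, q
Count = 2

2


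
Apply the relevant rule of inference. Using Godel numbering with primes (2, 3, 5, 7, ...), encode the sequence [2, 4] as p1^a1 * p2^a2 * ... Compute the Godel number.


Encode each element as an exponent of the corresponding prime:
  2^2 = 4
  3^4 = 81
Product = 4 * 81 = 324

324


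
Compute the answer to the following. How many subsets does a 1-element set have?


The power set of a set with n elements has 2^n elements.
|P(S)| = 2^1 = 2

2


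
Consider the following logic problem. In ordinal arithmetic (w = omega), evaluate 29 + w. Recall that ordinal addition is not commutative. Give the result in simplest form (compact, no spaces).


Compute 29 + w.
Ordinal + is associative but NOT commutative; for finite n>0, n + w = w but w + n stays w+n.
Any finite left addend is absorbed by w on the right: 29 + w = w.
Result = w

w


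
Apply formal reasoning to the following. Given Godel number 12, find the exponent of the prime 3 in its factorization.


Factorize 12 by dividing by 3 repeatedly.
Division steps: 3 divides 12 exactly 1 time(s).
Exponent of 3 = 1

1


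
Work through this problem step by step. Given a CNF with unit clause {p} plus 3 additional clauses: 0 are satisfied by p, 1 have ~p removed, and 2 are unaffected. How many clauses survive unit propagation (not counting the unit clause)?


Satisfied (removed): 0
Shortened (remain): 1
Unchanged (remain): 2
Remaining = 1 + 2 = 3

3


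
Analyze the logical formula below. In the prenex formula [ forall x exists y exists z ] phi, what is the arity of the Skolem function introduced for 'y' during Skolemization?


Quantifier prefix: forall x exists y exists z
'y' is existentially quantified at position 2.
Universal variables preceding it: x
Skolem function arity = 1

1


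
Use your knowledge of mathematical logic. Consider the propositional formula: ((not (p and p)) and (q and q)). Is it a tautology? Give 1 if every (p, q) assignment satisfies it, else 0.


Check all 4 assignments:
p=0, q=0: 0
p=0, q=1: 1
p=1, q=0: 0
p=1, q=1: 0
Satisfying count = 1/4.
Tautology iff count = 4: no.

0


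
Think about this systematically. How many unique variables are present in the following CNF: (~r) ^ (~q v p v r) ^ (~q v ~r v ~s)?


Identify each variable that appears in the formula.
Variables found: p, q, r, s
Count = 4

4


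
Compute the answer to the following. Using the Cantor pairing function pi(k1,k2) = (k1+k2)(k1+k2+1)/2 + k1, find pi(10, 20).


k1 + k2 = 30
(k1+k2)(k1+k2+1)/2 = 30 * 31 / 2 = 465
pi = 465 + 10 = 475

475


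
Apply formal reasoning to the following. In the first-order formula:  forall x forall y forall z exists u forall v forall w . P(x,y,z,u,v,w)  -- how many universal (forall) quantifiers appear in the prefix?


Quantifier prefix: forall x forall y forall z exists u forall v forall w
Mark each quantifier type:
  U U U E U U
Universal count = 5, Existential count = 1
Asked for universal (forall) quantifiers: 5

5


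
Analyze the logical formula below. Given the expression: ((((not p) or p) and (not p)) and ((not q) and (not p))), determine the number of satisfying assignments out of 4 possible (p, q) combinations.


Check all 4 assignments:
p=0, q=0: 1
p=0, q=1: 0
p=1, q=0: 0
p=1, q=1: 0
Count of True = 1

1


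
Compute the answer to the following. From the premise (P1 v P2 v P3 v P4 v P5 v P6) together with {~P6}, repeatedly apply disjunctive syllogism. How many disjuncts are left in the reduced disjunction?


Original disjuncts (6): P1, P2, P3, P4, P5, P6
Negated (eliminate): ~P6
Remaining disjuncts: P1, P2, P3, P4, P5
Count = 6 - 1 = 5

5


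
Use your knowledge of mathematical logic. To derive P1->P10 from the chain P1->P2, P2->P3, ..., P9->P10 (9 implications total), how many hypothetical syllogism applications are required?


With 9 implications in a chain connecting 10 propositions:
P1->P2, P2->P3, ..., P9->P10
Steps needed = (number of implications) - 1 = 9 - 1 = 8

8


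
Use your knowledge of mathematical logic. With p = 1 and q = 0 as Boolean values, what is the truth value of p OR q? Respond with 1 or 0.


p = 1, q = 0
Operation: p OR q
Evaluate: 1 OR 0 = 1

1


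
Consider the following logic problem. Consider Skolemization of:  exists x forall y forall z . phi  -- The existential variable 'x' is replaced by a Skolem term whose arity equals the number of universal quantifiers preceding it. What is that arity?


Quantifier prefix: exists x forall y forall z
'x' is existentially quantified at position 1.
No universal quantifiers precede it.
Skolem function arity = 0 (a Skolem constant)

0


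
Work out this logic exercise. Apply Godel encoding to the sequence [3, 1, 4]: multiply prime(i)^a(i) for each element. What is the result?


Encode each element as an exponent of the corresponding prime:
  2^3 = 8
  3^1 = 3
  5^4 = 625
Product = 8 * 3 * 625 = 15000

15000


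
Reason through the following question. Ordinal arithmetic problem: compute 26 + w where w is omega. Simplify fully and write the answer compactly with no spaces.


Compute 26 + w.
Ordinal + is associative but NOT commutative; for finite n>0, n + w = w but w + n stays w+n.
Any finite left addend is absorbed by w on the right: 26 + w = w.
Result = w

w


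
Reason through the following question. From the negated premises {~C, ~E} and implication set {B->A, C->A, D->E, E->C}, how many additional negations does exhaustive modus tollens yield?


Initial negated facts: {~C, ~E}
Apply modus tollens to closure:
  ~E and D->E  =>  ~D
Final negated: {~C, ~D, ~E}
New negations: {~D}
Count = 1

1


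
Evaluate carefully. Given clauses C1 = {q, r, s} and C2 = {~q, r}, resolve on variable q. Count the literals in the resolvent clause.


Remove q from C1 and ~q from C2.
C1 remainder: {r, s}
C2 remainder: {r}
Union (resolvent): {r, s}
Resolvent has 2 literal(s).

2


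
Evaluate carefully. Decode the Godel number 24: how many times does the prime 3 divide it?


Factorize 24 by dividing by 3 repeatedly.
Division steps: 3 divides 24 exactly 1 time(s).
Exponent of 3 = 1

1


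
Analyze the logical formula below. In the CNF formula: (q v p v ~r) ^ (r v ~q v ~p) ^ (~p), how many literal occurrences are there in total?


Counting literals in each clause:
Clause 1: 3 literal(s)
Clause 2: 3 literal(s)
Clause 3: 1 literal(s)
Total = 7

7


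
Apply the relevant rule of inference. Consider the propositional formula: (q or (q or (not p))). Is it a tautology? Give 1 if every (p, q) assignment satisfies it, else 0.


Check all 4 assignments:
p=0, q=0: 1
p=0, q=1: 1
p=1, q=0: 0
p=1, q=1: 1
Satisfying count = 3/4.
Tautology iff count = 4: no.

0


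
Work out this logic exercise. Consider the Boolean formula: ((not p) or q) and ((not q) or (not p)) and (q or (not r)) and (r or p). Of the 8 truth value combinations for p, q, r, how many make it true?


Evaluate all 8 assignments for p, q, r:
p=0, q=0, r=0: 0
p=0, q=0, r=1: 0
p=0, q=1, r=0: 0
p=0, q=1, r=1: 1
p=1, q=0, r=0: 0
p=1, q=0, r=1: 0
p=1, q=1, r=0: 0
p=1, q=1, r=1: 0
Satisfying count = 1

1


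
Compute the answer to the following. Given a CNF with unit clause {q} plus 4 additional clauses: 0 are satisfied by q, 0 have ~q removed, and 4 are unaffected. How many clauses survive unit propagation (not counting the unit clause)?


Satisfied (removed): 0
Shortened (remain): 0
Unchanged (remain): 4
Remaining = 0 + 4 = 4

4


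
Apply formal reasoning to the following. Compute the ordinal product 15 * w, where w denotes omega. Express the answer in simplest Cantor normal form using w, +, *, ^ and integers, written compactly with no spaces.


Compute 15 * w.
Ordinal * is associative and left-distributive over +, but NOT commutative; for finite n>1, n*w = w but w*n stays w*n.
For finite n>0, n * w = sup{n*k : k<w} = w. So 15 * w = w.
Result = w

w


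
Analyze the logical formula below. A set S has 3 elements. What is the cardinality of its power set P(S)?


The power set of a set with n elements has 2^n elements.
|P(S)| = 2^3 = 8

8


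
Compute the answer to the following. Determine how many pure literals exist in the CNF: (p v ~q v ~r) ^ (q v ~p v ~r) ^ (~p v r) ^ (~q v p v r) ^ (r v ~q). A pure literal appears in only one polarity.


Check each variable for pure literal status:
p: mixed (not pure)
q: mixed (not pure)
r: mixed (not pure)
Pure literal count = 0

0


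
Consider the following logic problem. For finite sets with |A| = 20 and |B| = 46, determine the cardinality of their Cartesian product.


The Cartesian product A x B contains all ordered pairs (a, b).
|A x B| = |A| * |B| = 20 * 46 = 920

920


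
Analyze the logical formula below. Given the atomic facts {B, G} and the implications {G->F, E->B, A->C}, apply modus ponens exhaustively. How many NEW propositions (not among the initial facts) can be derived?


Initial facts: {B, G}
Apply modus ponens to closure:
  G and G->F  =>  F
Final known: {B, F, G}
New propositions: {F}
Count = 1

1


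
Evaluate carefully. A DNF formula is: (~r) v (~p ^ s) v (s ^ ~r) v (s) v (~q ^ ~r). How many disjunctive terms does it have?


A DNF formula is a disjunction of terms (conjunctions).
Terms are separated by v.
Counting the disjuncts: 5 terms.

5


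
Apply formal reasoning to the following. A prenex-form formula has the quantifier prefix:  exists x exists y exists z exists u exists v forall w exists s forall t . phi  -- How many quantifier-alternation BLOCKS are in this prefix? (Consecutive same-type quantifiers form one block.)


Quantifier-type sequence: E E E E E A E A  (A=forall, E=exists)
Group into maximal same-type runs:
  Ex5 | Ax1 | Ex1 | Ax1
Number of blocks = 4

4


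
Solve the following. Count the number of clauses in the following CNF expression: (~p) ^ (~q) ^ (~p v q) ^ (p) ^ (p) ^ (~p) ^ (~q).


A CNF formula is a conjunction of clauses.
Clauses are separated by ^.
Counting the conjuncts: 7 clauses.

7


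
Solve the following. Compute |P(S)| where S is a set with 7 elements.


The power set of a set with n elements has 2^n elements.
|P(S)| = 2^7 = 128

128


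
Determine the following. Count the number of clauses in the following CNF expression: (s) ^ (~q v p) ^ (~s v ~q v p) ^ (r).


A CNF formula is a conjunction of clauses.
Clauses are separated by ^.
Counting the conjuncts: 4 clauses.

4


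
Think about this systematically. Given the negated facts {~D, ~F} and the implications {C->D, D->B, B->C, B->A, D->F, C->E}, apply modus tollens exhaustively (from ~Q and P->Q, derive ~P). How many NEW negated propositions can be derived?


Initial negated facts: {~D, ~F}
Apply modus tollens to closure:
  ~D and C->D  =>  ~C
  ~C and B->C  =>  ~B
Final negated: {~B, ~C, ~D, ~F}
New negations: {~B, ~C}
Count = 2

2


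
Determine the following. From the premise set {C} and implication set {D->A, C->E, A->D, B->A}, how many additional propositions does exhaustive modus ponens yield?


Initial facts: {C}
Apply modus ponens to closure:
  C and C->E  =>  E
Final known: {C, E}
New propositions: {E}
Count = 1

1


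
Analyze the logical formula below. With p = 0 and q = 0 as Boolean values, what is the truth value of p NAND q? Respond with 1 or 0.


p = 0, q = 0
Operation: p NAND q
Evaluate: 0 NAND 0 = 1

1


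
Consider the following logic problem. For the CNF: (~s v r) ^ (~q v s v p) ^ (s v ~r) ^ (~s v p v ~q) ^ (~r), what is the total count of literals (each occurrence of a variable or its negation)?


Counting literals in each clause:
Clause 1: 2 literal(s)
Clause 2: 3 literal(s)
Clause 3: 2 literal(s)
Clause 4: 3 literal(s)
Clause 5: 1 literal(s)
Total = 11

11


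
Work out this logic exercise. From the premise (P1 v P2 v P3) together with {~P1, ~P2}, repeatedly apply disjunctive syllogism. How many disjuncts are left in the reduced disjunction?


Original disjuncts (3): P1, P2, P3
Negated (eliminate): ~P1, ~P2
Remaining disjuncts: P3
Count = 3 - 2 = 1

1


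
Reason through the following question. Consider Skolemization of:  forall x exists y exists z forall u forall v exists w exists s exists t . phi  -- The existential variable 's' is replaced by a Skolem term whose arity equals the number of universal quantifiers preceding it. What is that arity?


Quantifier prefix: forall x exists y exists z forall u forall v exists w exists s exists t
's' is existentially quantified at position 7.
Universal variables preceding it: x, u, v
Skolem function arity = 3

3


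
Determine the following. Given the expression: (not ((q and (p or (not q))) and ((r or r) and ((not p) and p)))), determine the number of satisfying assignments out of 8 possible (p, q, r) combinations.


Check all 8 assignments:
p=0, q=0, r=0: 1
p=0, q=0, r=1: 1
p=0, q=1, r=0: 1
p=0, q=1, r=1: 1
p=1, q=0, r=0: 1
p=1, q=0, r=1: 1
p=1, q=1, r=0: 1
p=1, q=1, r=1: 1
Count of True = 8

8


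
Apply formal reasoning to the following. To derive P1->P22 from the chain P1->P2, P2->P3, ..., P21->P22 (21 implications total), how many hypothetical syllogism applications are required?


With 21 implications in a chain connecting 22 propositions:
P1->P2, P2->P3, ..., P21->P22
Steps needed = (number of implications) - 1 = 21 - 1 = 20

20


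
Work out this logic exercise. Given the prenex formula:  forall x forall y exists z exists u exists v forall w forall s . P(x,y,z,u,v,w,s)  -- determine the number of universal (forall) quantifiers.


Quantifier prefix: forall x forall y exists z exists u exists v forall w forall s
Mark each quantifier type:
  U U E E E U U
Universal count = 4, Existential count = 3
Asked for universal (forall) quantifiers: 4

4


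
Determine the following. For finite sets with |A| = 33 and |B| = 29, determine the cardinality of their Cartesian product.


The Cartesian product A x B contains all ordered pairs (a, b).
|A x B| = |A| * |B| = 33 * 29 = 957

957


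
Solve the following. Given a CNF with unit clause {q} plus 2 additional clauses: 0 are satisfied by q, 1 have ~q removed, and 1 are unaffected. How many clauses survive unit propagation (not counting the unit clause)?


Satisfied (removed): 0
Shortened (remain): 1
Unchanged (remain): 1
Remaining = 1 + 1 = 2

2


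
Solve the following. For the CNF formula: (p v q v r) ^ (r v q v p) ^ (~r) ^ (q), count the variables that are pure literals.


Check each variable for pure literal status:
p: pure positive
q: pure positive
r: mixed (not pure)
Pure literal count = 2

2


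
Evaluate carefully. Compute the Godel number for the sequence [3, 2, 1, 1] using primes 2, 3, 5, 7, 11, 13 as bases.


Encode each element as an exponent of the corresponding prime:
  2^3 = 8
  3^2 = 9
  5^1 = 5
  7^1 = 7
Product = 8 * 9 * 5 * 7 = 2520

2520


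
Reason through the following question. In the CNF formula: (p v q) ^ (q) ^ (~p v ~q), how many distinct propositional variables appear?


Identify each variable that appears in the formula.
Variables found: p, q
Count = 2

2


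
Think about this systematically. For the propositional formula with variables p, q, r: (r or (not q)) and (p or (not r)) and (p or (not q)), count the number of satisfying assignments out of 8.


Evaluate all 8 assignments for p, q, r:
p=0, q=0, r=0: 1
p=0, q=0, r=1: 0
p=0, q=1, r=0: 0
p=0, q=1, r=1: 0
p=1, q=0, r=0: 1
p=1, q=0, r=1: 1
p=1, q=1, r=0: 0
p=1, q=1, r=1: 1
Satisfying count = 4

4


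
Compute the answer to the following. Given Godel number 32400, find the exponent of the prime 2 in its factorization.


Factorize 32400 by dividing by 2 repeatedly.
Division steps: 2 divides 32400 exactly 4 time(s).
Exponent of 2 = 4

4


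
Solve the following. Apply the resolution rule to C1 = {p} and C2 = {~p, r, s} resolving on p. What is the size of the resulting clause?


Remove p from C1 and ~p from C2.
C1 remainder: {}
C2 remainder: {r, s}
Union (resolvent): {r, s}
Resolvent has 2 literal(s).

2


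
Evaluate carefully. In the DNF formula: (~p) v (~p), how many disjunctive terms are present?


A DNF formula is a disjunction of terms (conjunctions).
Terms are separated by v.
Counting the disjuncts: 2 terms.

2


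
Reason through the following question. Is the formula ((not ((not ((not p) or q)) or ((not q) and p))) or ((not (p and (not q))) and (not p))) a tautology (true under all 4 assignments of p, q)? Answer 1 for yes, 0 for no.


Check all 4 assignments:
p=0, q=0: 1
p=0, q=1: 1
p=1, q=0: 0
p=1, q=1: 1
Satisfying count = 3/4.
Tautology iff count = 4: no.

0


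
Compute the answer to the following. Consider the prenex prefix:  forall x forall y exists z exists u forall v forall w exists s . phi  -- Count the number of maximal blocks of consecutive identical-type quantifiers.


Quantifier-type sequence: A A E E A A E  (A=forall, E=exists)
Group into maximal same-type runs:
  Ax2 | Ex2 | Ax2 | Ex1
Number of blocks = 4

4


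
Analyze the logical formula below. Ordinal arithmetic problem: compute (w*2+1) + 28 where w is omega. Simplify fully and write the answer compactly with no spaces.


Compute (w*2+1) + 28.
Ordinal + is associative but NOT commutative; for finite n>0, n + w = w but w + n stays w+n.
By associativity: (w*2+1) + 28 = w*2 + (1+28) = w*2+29.
Result = w*2+29

w*2+29


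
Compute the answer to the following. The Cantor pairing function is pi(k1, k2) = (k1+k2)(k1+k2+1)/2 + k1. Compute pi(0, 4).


k1 + k2 = 4
(k1+k2)(k1+k2+1)/2 = 4 * 5 / 2 = 10
pi = 10 + 0 = 10

10


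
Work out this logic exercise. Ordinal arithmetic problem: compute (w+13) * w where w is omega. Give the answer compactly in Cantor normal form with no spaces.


Compute (w+13) * w.
Ordinal * is associative and left-distributive over +, but NOT commutative; for finite n>1, n*w = w but w*n stays w*n.
(w+13) * w = sup{(w+13)*k : k<w} = sup{w*k+13} = w^2 (the +13 tail is absorbed in the limit).
Result = w^2

w^2


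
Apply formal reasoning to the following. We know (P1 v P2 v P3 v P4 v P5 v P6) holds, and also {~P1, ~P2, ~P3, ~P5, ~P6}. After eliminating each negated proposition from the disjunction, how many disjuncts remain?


Original disjuncts (6): P1, P2, P3, P4, P5, P6
Negated (eliminate): ~P1, ~P2, ~P3, ~P5, ~P6
Remaining disjuncts: P4
Count = 6 - 5 = 1

1


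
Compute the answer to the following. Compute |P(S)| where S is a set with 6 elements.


The power set of a set with n elements has 2^n elements.
|P(S)| = 2^6 = 64

64


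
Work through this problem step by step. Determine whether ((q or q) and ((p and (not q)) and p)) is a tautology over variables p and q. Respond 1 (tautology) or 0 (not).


Check all 4 assignments:
p=0, q=0: 0
p=0, q=1: 0
p=1, q=0: 0
p=1, q=1: 0
Satisfying count = 0/4.
Tautology iff count = 4: no.

0


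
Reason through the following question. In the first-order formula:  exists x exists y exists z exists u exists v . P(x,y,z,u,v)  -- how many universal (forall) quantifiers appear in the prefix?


Quantifier prefix: exists x exists y exists z exists u exists v
Mark each quantifier type:
  E E E E E
Universal count = 0, Existential count = 5
Asked for universal (forall) quantifiers: 0

0


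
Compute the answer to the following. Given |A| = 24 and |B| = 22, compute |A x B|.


The Cartesian product A x B contains all ordered pairs (a, b).
|A x B| = |A| * |B| = 24 * 22 = 528

528


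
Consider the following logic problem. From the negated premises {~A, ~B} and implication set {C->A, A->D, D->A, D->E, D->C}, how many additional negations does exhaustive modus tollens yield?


Initial negated facts: {~A, ~B}
Apply modus tollens to closure:
  ~A and C->A  =>  ~C
  ~A and D->A  =>  ~D
Final negated: {~A, ~B, ~C, ~D}
New negations: {~C, ~D}
Count = 2

2


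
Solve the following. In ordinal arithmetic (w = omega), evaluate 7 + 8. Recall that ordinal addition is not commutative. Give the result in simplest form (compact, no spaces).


Compute 7 + 8.
Ordinal + is associative but NOT commutative; for finite n>0, n + w = w but w + n stays w+n.
Both operands finite; ordinal + agrees with natural +: 7 + 8 = 15.
Result = 15

15


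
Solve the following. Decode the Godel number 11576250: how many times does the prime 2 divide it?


Factorize 11576250 by dividing by 2 repeatedly.
Division steps: 2 divides 11576250 exactly 1 time(s).
Exponent of 2 = 1

1


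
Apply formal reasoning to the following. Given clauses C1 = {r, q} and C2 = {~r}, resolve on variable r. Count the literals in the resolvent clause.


Remove r from C1 and ~r from C2.
C1 remainder: {q}
C2 remainder: {}
Union (resolvent): {q}
Resolvent has 1 literal(s).

1
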